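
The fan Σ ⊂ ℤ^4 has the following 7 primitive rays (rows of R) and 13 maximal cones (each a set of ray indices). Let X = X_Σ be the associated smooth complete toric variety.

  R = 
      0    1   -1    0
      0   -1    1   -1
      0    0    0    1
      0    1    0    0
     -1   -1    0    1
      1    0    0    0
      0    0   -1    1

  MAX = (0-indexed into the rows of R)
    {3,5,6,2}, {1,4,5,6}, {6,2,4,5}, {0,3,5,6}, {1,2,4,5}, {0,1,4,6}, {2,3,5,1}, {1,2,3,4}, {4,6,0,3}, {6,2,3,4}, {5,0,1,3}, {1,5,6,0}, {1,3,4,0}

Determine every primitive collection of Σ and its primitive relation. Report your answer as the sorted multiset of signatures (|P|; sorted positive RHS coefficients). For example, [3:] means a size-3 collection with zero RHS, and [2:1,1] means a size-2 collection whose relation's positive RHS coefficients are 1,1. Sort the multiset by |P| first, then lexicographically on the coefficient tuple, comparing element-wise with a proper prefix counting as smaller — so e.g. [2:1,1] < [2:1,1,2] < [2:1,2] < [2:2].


Δ(Σ) — 7 vertices, 5 min non-faces:

  P={0,2}:  v_{0} + v_{2} = v_{3} + v_{6}  ⇒ sig = [2:1,1]
  P={1,3,6}:  v_{1} + v_{3} + v_{6} = 0  ⇒ sig = [3:]
  P={0,4,5}:  v_{0} + v_{4} + v_{5} = v_{6}  ⇒ sig = [3:1]
  P={3,4,5}:  v_{3} + v_{4} + v_{5} = v_{2}  ⇒ sig = [3:1]
  P={1,2,6}:  v_{1} + v_{2} + v_{6} = v_{4} + v_{5}  ⇒ sig = [3:1,1]

Hence PRS(X_Σ) =
    |P|=2: 1 collection, coeffs (1,1)
    |P|=3: 4 collections, coeffs (), (1), (1), (1,1)


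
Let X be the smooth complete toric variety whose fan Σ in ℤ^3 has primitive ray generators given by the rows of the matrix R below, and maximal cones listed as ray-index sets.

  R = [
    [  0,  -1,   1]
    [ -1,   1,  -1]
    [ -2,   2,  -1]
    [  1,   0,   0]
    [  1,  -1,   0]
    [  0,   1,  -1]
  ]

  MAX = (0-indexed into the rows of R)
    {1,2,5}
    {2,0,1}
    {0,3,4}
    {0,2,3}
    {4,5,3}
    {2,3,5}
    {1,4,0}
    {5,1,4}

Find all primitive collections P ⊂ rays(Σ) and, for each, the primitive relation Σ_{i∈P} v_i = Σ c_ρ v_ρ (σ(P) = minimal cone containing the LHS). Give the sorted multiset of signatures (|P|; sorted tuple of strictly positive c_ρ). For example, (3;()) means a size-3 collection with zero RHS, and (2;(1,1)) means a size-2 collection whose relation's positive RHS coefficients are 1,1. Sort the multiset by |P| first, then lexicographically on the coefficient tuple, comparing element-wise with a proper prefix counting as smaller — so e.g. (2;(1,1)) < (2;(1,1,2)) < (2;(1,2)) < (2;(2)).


3 collections generate NE(X_Σ); each relation:

  P={0,5}:  v_{0} + v_{5} = 0  ⇒ sig = (2;())
  P={1,3}:  v_{1} + v_{3} = v_{5}  ⇒ sig = (2;(1))
  P={2,4}:  v_{2} + v_{4} = v_{1}  ⇒ sig = (2;(1))

so the primitive-relation signature multiset is
[(2;()), (2;(1)), (2;(1))]


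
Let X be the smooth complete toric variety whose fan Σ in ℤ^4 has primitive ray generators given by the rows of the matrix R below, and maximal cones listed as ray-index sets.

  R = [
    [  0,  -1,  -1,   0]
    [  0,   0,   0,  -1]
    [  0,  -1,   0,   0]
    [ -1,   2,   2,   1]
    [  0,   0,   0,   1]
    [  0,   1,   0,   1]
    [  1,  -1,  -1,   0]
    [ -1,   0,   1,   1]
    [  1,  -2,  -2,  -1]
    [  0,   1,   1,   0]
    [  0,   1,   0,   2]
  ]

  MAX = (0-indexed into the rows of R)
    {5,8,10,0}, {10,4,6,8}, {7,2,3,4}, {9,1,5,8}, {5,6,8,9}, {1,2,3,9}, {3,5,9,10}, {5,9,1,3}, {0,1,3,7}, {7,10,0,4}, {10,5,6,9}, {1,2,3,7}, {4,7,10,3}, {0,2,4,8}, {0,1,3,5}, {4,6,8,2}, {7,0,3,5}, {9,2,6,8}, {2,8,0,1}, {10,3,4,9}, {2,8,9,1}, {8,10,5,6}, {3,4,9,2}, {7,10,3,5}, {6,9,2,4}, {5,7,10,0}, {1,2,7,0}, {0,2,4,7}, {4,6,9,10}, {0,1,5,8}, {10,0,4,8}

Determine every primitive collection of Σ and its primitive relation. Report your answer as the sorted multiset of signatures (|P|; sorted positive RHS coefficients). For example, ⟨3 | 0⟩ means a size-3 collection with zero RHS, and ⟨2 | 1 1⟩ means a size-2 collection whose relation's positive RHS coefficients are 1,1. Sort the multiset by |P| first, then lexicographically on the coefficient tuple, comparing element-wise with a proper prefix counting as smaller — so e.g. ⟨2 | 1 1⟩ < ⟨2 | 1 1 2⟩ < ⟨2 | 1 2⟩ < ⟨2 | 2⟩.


Minimal non-faces — 19 found among 11 rays, 31 max cones:

  P={0,9}:  v_{0} + v_{9} = 0  →  sig = ⟨2 | 0⟩
  P={1,4}:  v_{1} + v_{4} = 0  →  sig = ⟨2 | 0⟩
  P={3,8}:  v_{3} + v_{8} = 0  →  sig = ⟨2 | 0⟩
  P={1,10}:  v_{1} + v_{10} = v_{5}  →  sig = ⟨2 | 1⟩
  P={2,5}:  v_{2} + v_{5} = v_{4}  →  sig = ⟨2 | 1⟩
  P={4,5}:  v_{4} + v_{5} = v_{10}  →  sig = ⟨2 | 1⟩
  P={0,6}:  v_{0} + v_{6} = v_{4} + v_{8}  →  sig = ⟨2 | 1 1⟩
  P={1,6}:  v_{1} + v_{6} = v_{8} + v_{9}  →  sig = ⟨2 | 1 1⟩
  P={3,6}:  v_{3} + v_{6} = v_{4} + v_{9}  →  sig = ⟨2 | 1 1⟩
  P={6,7}:  v_{6} + v_{7} = v_{2} + v_{4}  →  sig = ⟨2 | 1 1⟩
  P={7,8}:  v_{7} + v_{8} = v_{0} + v_{2}  →  sig = ⟨2 | 1 1⟩
  P={7,9}:  v_{7} + v_{9} = v_{2} + v_{3}  →  sig = ⟨2 | 1 1⟩
  P={2,10}:  v_{2} + v_{10} = 2·v_{4}  →  sig = ⟨2 | 2⟩
  P={0,2,3}:  v_{0} + v_{2} + v_{3} = v_{7}  →  sig = ⟨3 | 1⟩
  P={4,8,9}:  v_{4} + v_{8} + v_{9} = v_{6}  →  sig = ⟨3 | 1⟩
  P={0,3,4}:  v_{0} + v_{3} + v_{4} = v_{5} + v_{7}  →  sig = ⟨3 | 1 1⟩
  P={1,5,7}:  v_{1} + v_{5} + v_{7} = v_{0} + v_{3}  →  sig = ⟨3 | 1 1⟩
  P={8,9,10}:  v_{8} + v_{9} + v_{10} = v_{5} + v_{6}  →  sig = ⟨3 | 1 1⟩
  P={0,3,10}:  v_{0} + v_{3} + v_{10} = 2·v_{5} + v_{7}  →  sig = ⟨3 | 1 2⟩

Hence PRS(X_Σ) =
    ⟨2 | 0⟩
    ⟨2 | 0⟩
    ⟨2 | 0⟩
    ⟨2 | 1⟩
    ⟨2 | 1⟩
    ⟨2 | 1⟩
    ⟨2 | 1 1⟩
    ⟨2 | 1 1⟩
    ⟨2 | 1 1⟩
    ⟨2 | 1 1⟩
    ⟨2 | 1 1⟩
    ⟨2 | 1 1⟩
    ⟨2 | 2⟩
    ⟨3 | 1⟩
    ⟨3 | 1⟩
    ⟨3 | 1 1⟩
    ⟨3 | 1 1⟩
    ⟨3 | 1 1⟩
    ⟨3 | 1 2⟩


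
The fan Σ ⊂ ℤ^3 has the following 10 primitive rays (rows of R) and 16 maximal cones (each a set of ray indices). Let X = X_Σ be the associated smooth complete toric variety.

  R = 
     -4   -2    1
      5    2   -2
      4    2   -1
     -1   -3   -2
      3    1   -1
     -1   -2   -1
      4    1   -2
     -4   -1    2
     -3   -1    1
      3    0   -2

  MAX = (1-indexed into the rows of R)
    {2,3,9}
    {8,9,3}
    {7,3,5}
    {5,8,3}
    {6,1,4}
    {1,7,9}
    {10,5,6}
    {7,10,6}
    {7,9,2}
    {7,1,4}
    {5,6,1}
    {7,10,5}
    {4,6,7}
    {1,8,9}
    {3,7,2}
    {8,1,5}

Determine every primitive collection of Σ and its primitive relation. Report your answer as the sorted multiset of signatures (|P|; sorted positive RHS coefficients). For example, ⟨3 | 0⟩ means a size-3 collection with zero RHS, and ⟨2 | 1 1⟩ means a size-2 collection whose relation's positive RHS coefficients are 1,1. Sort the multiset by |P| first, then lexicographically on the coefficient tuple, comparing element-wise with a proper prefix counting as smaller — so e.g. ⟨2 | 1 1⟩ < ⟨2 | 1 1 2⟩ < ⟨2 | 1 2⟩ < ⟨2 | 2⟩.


Primitive collections (25):

  P = {1,3}:  v_{1} + v_{3} = 0  ⇒ sig = ⟨2 | 0⟩
  P = {5,9}:  v_{5} + v_{9} = 0  ⇒ sig = ⟨2 | 0⟩
  P = {7,8}:  v_{7} + v_{8} = 0  ⇒ sig = ⟨2 | 0⟩
  P = {1,10}:  v_{1} + v_{10} = v_{6}  ⇒ sig = ⟨2 | 1⟩
  P = {3,6}:  v_{3} + v_{6} = v_{10}  ⇒ sig = ⟨2 | 1⟩
  P = {1,2}:  v_{1} + v_{2} = v_{7} + v_{9}  ⇒ sig = ⟨2 | 1 1⟩
  P = {2,5}:  v_{2} + v_{5} = v_{3} + v_{7}  ⇒ sig = ⟨2 | 1 1⟩
  P = {2,8}:  v_{2} + v_{8} = v_{3} + v_{9}  ⇒ sig = ⟨2 | 1 1⟩
  P = {3,4}:  v_{3} + v_{4} = v_{6} + v_{7}  ⇒ sig = ⟨2 | 1 1⟩
  P = {3,10}:  v_{3} + v_{10} = v_{5} + v_{7}  ⇒ sig = ⟨2 | 1 1⟩
  P = {4,5}:  v_{4} + v_{5} = v_{6} + v_{10}  ⇒ sig = ⟨2 | 1 1⟩
  P = {4,8}:  v_{4} + v_{8} = v_{1} + v_{6}  ⇒ sig = ⟨2 | 1 1⟩
  P = {8,10}:  v_{8} + v_{10} = v_{1} + v_{5}  ⇒ sig = ⟨2 | 1 1⟩
  P = {9,10}:  v_{9} + v_{10} = v_{1} + v_{7}  ⇒ sig = ⟨2 | 1 1⟩
  P = {2,6}:  v_{2} + v_{6} = v_{1} + 2·v_{7}  ⇒ sig = ⟨2 | 1 2⟩
  P = {4,10}:  v_{4} + v_{10} = 2·v_{6} + v_{7}  ⇒ sig = ⟨2 | 1 2⟩
  P = {6,8}:  v_{6} + v_{8} = 2·v_{1} + v_{5}  ⇒ sig = ⟨2 | 1 2⟩
  P = {6,9}:  v_{6} + v_{9} = 2·v_{1} + v_{7}  ⇒ sig = ⟨2 | 1 2⟩
  P = {2,10}:  v_{2} + v_{10} = 2·v_{7}  ⇒ sig = ⟨2 | 2⟩
  P = {2,4}:  v_{2} + v_{4} = 2·v_{1} + 3·v_{7}  ⇒ sig = ⟨2 | 2 3⟩
  P = {4,9}:  v_{4} + v_{9} = 3·v_{1} + 2·v_{7}  ⇒ sig = ⟨2 | 2 3⟩
  P = {1,5,7}:  v_{1} + v_{5} + v_{7} = v_{10}  ⇒ sig = ⟨3 | 1⟩
  P = {1,6,7}:  v_{1} + v_{6} + v_{7} = v_{4}  ⇒ sig = ⟨3 | 1⟩
  P = {3,7,9}:  v_{3} + v_{7} + v_{9} = v_{2}  ⇒ sig = ⟨3 | 1⟩
  P = {5,6,7}:  v_{5} + v_{6} + v_{7} = 2·v_{10}  ⇒ sig = ⟨3 | 2⟩

Hence PRS(X_Σ) =
    |P|=2: 21 collections, coeffs (), (), (), (1), (1), (1,1), (1,1), (1,1), (1,1), (1,1), (1,1), (1,1), (1,1), (1,1), (1,2), (1,2), (1,2), (1,2), (2), (2,3), (2,3)
    |P|=3: 4 collections, coeffs (1), (1), (1), (2)


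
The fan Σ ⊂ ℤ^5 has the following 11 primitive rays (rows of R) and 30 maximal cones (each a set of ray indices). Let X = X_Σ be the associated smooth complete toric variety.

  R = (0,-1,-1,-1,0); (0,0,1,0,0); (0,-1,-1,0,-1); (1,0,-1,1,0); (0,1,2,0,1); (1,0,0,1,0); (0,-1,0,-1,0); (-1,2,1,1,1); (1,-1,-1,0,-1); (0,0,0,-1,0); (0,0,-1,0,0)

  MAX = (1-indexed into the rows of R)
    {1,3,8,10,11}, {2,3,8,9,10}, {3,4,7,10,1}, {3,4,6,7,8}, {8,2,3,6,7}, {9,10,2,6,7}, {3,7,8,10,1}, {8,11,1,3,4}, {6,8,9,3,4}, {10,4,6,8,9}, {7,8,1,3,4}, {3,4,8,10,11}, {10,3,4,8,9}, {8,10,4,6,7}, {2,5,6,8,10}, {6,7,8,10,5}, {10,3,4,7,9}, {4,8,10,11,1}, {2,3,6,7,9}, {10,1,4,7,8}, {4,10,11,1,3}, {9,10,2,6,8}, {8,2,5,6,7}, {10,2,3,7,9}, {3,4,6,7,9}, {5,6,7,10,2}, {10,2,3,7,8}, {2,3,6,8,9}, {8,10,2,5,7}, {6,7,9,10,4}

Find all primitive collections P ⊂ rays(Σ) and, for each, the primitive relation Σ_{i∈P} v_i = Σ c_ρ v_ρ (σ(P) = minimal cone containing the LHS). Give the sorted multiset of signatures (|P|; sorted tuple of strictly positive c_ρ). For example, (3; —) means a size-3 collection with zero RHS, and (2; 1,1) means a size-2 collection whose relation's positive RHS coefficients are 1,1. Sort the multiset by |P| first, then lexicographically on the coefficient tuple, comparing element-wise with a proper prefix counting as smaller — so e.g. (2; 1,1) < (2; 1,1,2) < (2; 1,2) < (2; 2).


Minimal non-faces — 18 found among 11 rays, 30 max cones:

  • {2,11}:  v_{2} + v_{11} = 0  so sig = (2; —)
  • {1,2}:  v_{1} + v_{2} = v_{7}  so sig = (2; 1)
  • {2,4}:  v_{2} + v_{4} = v_{6}  so sig = (2; 1)
  • {3,5}:  v_{3} + v_{5} = v_{2}  so sig = (2; 1)
  • {6,11}:  v_{6} + v_{11} = v_{4}  so sig = (2; 1)
  • {7,11}:  v_{7} + v_{11} = v_{1}  so sig = (2; 1)
  • {1,6}:  v_{1} + v_{6} = v_{4} + v_{7}  so sig = (2; 1,1)
  • {5,9}:  v_{5} + v_{9} = v_{2} + v_{6} + v_{10}  so sig = (2; 1,1,1)
  • {9,11}:  v_{9} + v_{11} = v_{3} + v_{4} + v_{10}  so sig = (2; 1,1,1)
  • {1,9}:  v_{1} + v_{9} = v_{3} + v_{4} + v_{7} + v_{10}  so sig = (2; 1,1,1,1)
  • {5,11}:  v_{5} + v_{11} = v_{6} + v_{7} + v_{8} + v_{10}  so sig = (2; 1,1,1,1)
  • {1,5}:  v_{1} + v_{5} = v_{6} + 2·v_{7} + v_{8} + v_{10}  so sig = (2; 1,1,1,2)
  • {4,5}:  v_{4} + v_{5} = 2·v_{6} + v_{7} + v_{8} + v_{10}  so sig = (2; 1,1,1,2)
  • {7,8,9}:  v_{7} + v_{8} + v_{9} = 0  so sig = (3; —)
  • {3,6,10}:  v_{3} + v_{6} + v_{10} = v_{9}  so sig = (3; 1)
  • {2,6,7,8,10}:  v_{2} + v_{6} + v_{7} + v_{8} + v_{10} = v_{5}  so sig = (5; 1)
  • {3,4,7,8,10}:  v_{3} + v_{4} + v_{7} + v_{8} + v_{10} = v_{11}  so sig = (5; 1)
  • {1,3,4,8,10}:  v_{1} + v_{3} + v_{4} + v_{8} + v_{10} = 2·v_{11}  so sig = (5; 2)

Sorted signature multiset PRS(X):
    (2; —)
    (2; 1)
    (2; 1)
    (2; 1)
    (2; 1)
    (2; 1)
    (2; 1,1)
    (2; 1,1,1)
    (2; 1,1,1)
    (2; 1,1,1,1)
    (2; 1,1,1,1)
    (2; 1,1,1,2)
    (2; 1,1,1,2)
    (3; —)
    (3; 1)
    (5; 1)
    (5; 1)
    (5; 2)


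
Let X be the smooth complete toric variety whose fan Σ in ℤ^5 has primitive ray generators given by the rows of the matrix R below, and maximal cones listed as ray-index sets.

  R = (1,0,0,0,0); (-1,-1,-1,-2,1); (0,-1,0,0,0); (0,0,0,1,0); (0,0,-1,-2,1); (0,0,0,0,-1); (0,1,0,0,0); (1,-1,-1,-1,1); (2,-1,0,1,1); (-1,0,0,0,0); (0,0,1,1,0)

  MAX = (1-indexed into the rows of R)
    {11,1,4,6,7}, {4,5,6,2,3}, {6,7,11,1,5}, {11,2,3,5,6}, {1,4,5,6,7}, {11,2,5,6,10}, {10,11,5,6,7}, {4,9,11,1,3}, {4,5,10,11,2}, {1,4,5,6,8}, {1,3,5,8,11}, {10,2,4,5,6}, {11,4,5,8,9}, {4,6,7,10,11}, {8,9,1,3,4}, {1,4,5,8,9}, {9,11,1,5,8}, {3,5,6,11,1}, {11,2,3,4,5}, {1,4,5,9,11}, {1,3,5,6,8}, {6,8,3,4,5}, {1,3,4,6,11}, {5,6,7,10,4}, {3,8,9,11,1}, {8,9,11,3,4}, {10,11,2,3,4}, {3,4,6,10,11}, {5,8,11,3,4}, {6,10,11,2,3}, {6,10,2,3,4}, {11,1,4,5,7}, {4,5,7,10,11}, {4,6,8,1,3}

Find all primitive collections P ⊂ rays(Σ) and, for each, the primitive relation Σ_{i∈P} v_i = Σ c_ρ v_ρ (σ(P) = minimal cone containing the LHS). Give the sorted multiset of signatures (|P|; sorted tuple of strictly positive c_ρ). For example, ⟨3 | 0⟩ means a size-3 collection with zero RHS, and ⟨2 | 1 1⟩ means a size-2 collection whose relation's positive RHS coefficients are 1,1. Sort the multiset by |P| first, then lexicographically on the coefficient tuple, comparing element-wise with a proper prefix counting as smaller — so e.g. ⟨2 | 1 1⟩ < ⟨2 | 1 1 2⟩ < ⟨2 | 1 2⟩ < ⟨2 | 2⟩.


18 collections generate NE(X_Σ); each relation:

  P = {1,10}:  v_{1} + v_{10} = 0  ⇒ sig = ⟨2 | 0⟩
  P = {3,7}:  v_{3} + v_{7} = 0  ⇒ sig = ⟨2 | 0⟩
  P = {1,2}:  v_{1} + v_{2} = v_{3} + v_{5}  ⇒ sig = ⟨2 | 1 1⟩
  P = {2,7}:  v_{2} + v_{7} = v_{5} + v_{10}  ⇒ sig = ⟨2 | 1 1⟩
  P = {7,8}:  v_{7} + v_{8} = v_{1} + v_{4} + v_{5}  ⇒ sig = ⟨2 | 1 1 1⟩
  P = {8,10}:  v_{8} + v_{10} = v_{3} + v_{4} + v_{5}  ⇒ sig = ⟨2 | 1 1 1⟩
  P = {9,10}:  v_{9} + v_{10} = v_{4} + v_{8} + v_{11}  ⇒ sig = ⟨2 | 1 1 1⟩
  P = {2,9}:  v_{2} + v_{9} = v_{3} + v_{4} + v_{5} + v_{8} + v_{11}  ⇒ sig = ⟨2 | 1 1 1 1 1⟩
  P = {6,9}:  v_{6} + v_{9} = 2·v_{1} + v_{3} + v_{4}  ⇒ sig = ⟨2 | 1 1 2⟩
  P = {7,9}:  v_{7} + v_{9} = 2·v_{1} + 2·v_{4} + v_{5} + v_{11}  ⇒ sig = ⟨2 | 1 1 2 2⟩
  P = {2,8}:  v_{2} + v_{8} = 2·v_{3} + v_{4} + 2·v_{5}  ⇒ sig = ⟨2 | 1 2 2⟩
  P = {3,5,10}:  v_{3} + v_{5} + v_{10} = v_{2}  ⇒ sig = ⟨3 | 1⟩
  P = {6,8,11}:  v_{6} + v_{8} + v_{11} = v_{1} + v_{3}  ⇒ sig = ⟨3 | 1 1⟩
  P = {3,5,9}:  v_{3} + v_{5} + v_{9} = 2·v_{8} + v_{11}  ⇒ sig = ⟨3 | 1 2⟩
  P = {4,5,6,11}:  v_{4} + v_{5} + v_{6} + v_{11} = 0  ⇒ sig = ⟨4 | 0⟩
  P = {1,3,4,5}:  v_{1} + v_{3} + v_{4} + v_{5} = v_{8}  ⇒ sig = ⟨4 | 1⟩
  P = {1,4,8,11}:  v_{1} + v_{4} + v_{8} + v_{11} = v_{9}  ⇒ sig = ⟨4 | 1⟩
  P = {2,4,6,11}:  v_{2} + v_{4} + v_{6} + v_{11} = v_{3} + v_{10}  ⇒ sig = ⟨4 | 1 1⟩

Signatures (|P|; sorted positive RHS coefficients), sorted:
    |P|=2: 11 collections, coeffs (), (), (1,1), (1,1), (1,1,1), (1,1,1), (1,1,1), (1,1,1,1,1), (1,1,2), (1,1,2,2), (1,2,2)
    |P|=3: 3 collections, coeffs (1), (1,1), (1,2)
    |P|=4: 4 collections, coeffs (), (1), (1), (1,1)


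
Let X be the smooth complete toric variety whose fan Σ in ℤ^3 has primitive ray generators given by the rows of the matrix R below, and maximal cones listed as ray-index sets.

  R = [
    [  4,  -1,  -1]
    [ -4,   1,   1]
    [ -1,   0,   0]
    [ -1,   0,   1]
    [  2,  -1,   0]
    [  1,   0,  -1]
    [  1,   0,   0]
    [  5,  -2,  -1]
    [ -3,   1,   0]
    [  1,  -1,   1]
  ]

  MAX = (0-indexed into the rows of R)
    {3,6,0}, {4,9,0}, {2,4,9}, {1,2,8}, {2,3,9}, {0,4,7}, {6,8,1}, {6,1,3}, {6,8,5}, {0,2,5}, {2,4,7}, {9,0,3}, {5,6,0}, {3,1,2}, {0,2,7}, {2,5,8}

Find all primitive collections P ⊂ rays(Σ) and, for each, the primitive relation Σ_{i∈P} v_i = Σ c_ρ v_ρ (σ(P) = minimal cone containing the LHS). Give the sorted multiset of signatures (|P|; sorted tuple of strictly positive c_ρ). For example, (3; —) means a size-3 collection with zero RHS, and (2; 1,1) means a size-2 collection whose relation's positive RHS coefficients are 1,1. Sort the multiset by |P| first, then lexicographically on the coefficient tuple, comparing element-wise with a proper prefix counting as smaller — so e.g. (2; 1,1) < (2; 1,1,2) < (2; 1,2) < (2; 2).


24 minimal non-faces of Δ(Σ) (on 10 rays):

  • {0,1}:  v_{0} + v_{1} = 0 ; sig = (2; —)
  • {2,6}:  v_{2} + v_{6} = 0 ; sig = (2; —)
  • {3,5}:  v_{3} + v_{5} = 0 ; sig = (2; —)
  • {0,8}:  v_{0} + v_{8} = v_{5} ; sig = (2; 1)
  • {1,5}:  v_{1} + v_{5} = v_{8} ; sig = (2; 1)
  • {3,4}:  v_{3} + v_{4} = v_{9} ; sig = (2; 1)
  • {3,8}:  v_{3} + v_{8} = v_{1} ; sig = (2; 1)
  • {4,8}:  v_{4} + v_{8} = v_{2} ; sig = (2; 1)
  • {5,9}:  v_{5} + v_{9} = v_{4} ; sig = (2; 1)
  • {1,4}:  v_{1} + v_{4} = v_{2} + v_{3} ; sig = (2; 1,1)
  • {1,7}:  v_{1} + v_{7} = v_{2} + v_{4} ; sig = (2; 1,1)
  • {4,5}:  v_{4} + v_{5} = v_{0} + v_{2} ; sig = (2; 1,1)
  • {4,6}:  v_{4} + v_{6} = v_{0} + v_{3} ; sig = (2; 1,1)
  • {6,7}:  v_{6} + v_{7} = v_{0} + v_{4} ; sig = (2; 1,1)
  • {8,9}:  v_{8} + v_{9} = v_{2} + v_{3} ; sig = (2; 1,1)
  • {1,9}:  v_{1} + v_{9} = v_{2} + 2·v_{3} ; sig = (2; 1,2)
  • {6,9}:  v_{6} + v_{9} = v_{0} + 2·v_{3} ; sig = (2; 1,2)
  • {7,8}:  v_{7} + v_{8} = v_{0} + 2·v_{2} ; sig = (2; 1,2)
  • {3,7}:  v_{3} + v_{7} = 2·v_{4} ; sig = (2; 2)
  • {5,7}:  v_{5} + v_{7} = 2·v_{0} + 2·v_{2} ; sig = (2; 2,2)
  • {7,9}:  v_{7} + v_{9} = 3·v_{4} ; sig = (2; 3)
  • {0,2,3}:  v_{0} + v_{2} + v_{3} = v_{4} ; sig = (3; 1)
  • {0,2,4}:  v_{0} + v_{2} + v_{4} = v_{7} ; sig = (3; 1)
  • {0,2,9}:  v_{0} + v_{2} + v_{9} = 2·v_{4} ; sig = (3; 2)

Sorted signature multiset PRS(X):
    |P|=2: 21 collections, coeffs (), (), (), (1), (1), (1), (1), (1), (1), (1,1), (1,1), (1,1), (1,1), (1,1), (1,1), (1,2), (1,2), (1,2), (2), (2,2), (3)
    |P|=3: 3 collections, coeffs (1), (1), (2)


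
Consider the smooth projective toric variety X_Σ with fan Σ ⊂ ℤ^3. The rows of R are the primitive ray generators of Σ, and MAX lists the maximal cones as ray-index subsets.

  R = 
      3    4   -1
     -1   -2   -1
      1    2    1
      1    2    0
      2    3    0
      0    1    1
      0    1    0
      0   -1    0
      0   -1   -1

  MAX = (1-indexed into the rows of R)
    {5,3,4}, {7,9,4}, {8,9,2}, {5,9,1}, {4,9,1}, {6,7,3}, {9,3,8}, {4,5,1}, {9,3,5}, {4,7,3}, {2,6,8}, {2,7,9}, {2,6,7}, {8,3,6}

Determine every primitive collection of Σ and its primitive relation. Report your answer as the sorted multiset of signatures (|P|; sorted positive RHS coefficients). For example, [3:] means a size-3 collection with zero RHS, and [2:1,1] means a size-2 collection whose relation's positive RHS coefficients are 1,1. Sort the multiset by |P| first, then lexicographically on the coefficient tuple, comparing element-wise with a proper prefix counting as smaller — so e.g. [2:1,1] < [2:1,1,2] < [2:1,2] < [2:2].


18 collections generate NE(X_Σ); each relation:

  • {2,3}:  v_{2} + v_{3} = 0 — sig = [2:]
  • {6,9}:  v_{6} + v_{9} = 0 — sig = [2:]
  • {7,8}:  v_{7} + v_{8} = 0 — sig = [2:]
  • {1,6}:  v_{1} + v_{6} = v_{4} + v_{5} — sig = [2:1,1]
  • {2,4}:  v_{2} + v_{4} = v_{7} + v_{9} — sig = [2:1,1]
  • {2,5}:  v_{2} + v_{5} = v_{4} + v_{9} — sig = [2:1,1]
  • {4,6}:  v_{4} + v_{6} = v_{3} + v_{7} — sig = [2:1,1]
  • {4,8}:  v_{4} + v_{8} = v_{3} + v_{9} — sig = [2:1,1]
  • {5,6}:  v_{5} + v_{6} = v_{3} + v_{4} — sig = [2:1,1]
  • {1,8}:  v_{1} + v_{8} = v_{3} + v_{5} + 2·v_{9} — sig = [2:1,1,2]
  • {1,7}:  v_{1} + v_{7} = 3·v_{4} + v_{9} — sig = [2:1,3]
  • {1,3}:  v_{1} + v_{3} = 2·v_{5} — sig = [2:2]
  • {5,7}:  v_{5} + v_{7} = 2·v_{4} — sig = [2:2]
  • {1,2}:  v_{1} + v_{2} = 2·v_{4} + 2·v_{9} — sig = [2:2,2]
  • {5,8}:  v_{5} + v_{8} = 2·v_{3} + 2·v_{9} — sig = [2:2,2]
  • {3,4,9}:  v_{3} + v_{4} + v_{9} = v_{5} — sig = [3:1]
  • {3,7,9}:  v_{3} + v_{7} + v_{9} = v_{4} — sig = [3:1]
  • {4,5,9}:  v_{4} + v_{5} + v_{9} = v_{1} — sig = [3:1]

Sorted signature multiset PRS(X):
{ [2:] ×3,  [2:1,1] ×6,  [2:1,1,2],  [2:1,3],  [2:2] ×2,  [2:2,2] ×2,  [3:1] ×3 }


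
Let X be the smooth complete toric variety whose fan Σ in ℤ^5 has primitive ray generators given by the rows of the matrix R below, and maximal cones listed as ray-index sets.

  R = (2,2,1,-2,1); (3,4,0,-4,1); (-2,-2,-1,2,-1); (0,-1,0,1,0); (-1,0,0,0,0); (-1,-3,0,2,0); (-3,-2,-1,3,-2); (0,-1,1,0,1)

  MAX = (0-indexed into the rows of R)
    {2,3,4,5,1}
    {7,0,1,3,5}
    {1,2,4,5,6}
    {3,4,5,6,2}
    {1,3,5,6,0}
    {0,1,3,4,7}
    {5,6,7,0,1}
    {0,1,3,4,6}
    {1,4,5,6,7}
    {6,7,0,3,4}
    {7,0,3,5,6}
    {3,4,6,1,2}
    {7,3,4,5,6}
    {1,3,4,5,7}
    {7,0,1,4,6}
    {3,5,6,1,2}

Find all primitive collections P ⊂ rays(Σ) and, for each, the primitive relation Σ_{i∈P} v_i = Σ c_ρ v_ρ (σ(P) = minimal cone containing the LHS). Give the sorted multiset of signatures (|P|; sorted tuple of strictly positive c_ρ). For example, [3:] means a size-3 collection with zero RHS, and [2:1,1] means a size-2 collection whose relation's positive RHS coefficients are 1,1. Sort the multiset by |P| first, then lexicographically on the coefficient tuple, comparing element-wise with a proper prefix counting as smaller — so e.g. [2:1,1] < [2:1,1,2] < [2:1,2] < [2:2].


|primitive collections| = 5. Relations:

  • {0,2}:  v_{0} + v_{2} = 0 — sig = [2:]
  • {2,7}:  v_{2} + v_{7} = v_{4} + v_{5} — sig = [2:1,1]
  • {0,4,5}:  v_{0} + v_{4} + v_{5} = v_{7} — sig = [3:1]
  • {1,3,6,7}:  v_{1} + v_{3} + v_{6} + v_{7} = 0 — sig = [4:]
  • {1,3,4,5,6}:  v_{1} + v_{3} + v_{4} + v_{5} + v_{6} = v_{2} — sig = [5:1]

so the primitive-relation signature multiset is
    |P|=2: 2 collections, coeffs (), (1,1)
    |P|=3: 1 collection, coeffs (1)
    |P|=4: 1 collection, coeffs ()
    |P|=5: 1 collection, coeffs (1)


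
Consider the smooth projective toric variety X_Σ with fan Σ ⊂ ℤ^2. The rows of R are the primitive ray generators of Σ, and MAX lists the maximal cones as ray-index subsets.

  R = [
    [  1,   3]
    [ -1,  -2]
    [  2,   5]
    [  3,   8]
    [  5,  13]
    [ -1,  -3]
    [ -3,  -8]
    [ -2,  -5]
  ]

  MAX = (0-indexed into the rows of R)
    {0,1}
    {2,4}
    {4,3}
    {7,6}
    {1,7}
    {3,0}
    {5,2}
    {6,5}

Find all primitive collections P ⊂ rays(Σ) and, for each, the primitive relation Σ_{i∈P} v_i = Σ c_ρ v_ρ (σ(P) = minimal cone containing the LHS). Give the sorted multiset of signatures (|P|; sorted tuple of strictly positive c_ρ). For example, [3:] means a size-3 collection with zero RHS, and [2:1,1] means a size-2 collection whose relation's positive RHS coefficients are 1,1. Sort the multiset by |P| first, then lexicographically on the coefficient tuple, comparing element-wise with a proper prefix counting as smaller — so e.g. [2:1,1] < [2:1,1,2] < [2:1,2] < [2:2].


Primitive collections (20):

  {0,5}:  v_{0} + v_{5} = 0  so sig = [2:]
  {2,7}:  v_{2} + v_{7} = 0  so sig = [2:]
  {3,6}:  v_{3} + v_{6} = 0  so sig = [2:]
  {0,2}:  v_{0} + v_{2} = v_{3}  so sig = [2:1]
  {0,6}:  v_{0} + v_{6} = v_{7}  so sig = [2:1]
  {0,7}:  v_{0} + v_{7} = v_{1}  so sig = [2:1]
  {1,2}:  v_{1} + v_{2} = v_{0}  so sig = [2:1]
  {1,5}:  v_{1} + v_{5} = v_{7}  so sig = [2:1]
  {2,3}:  v_{2} + v_{3} = v_{4}  so sig = [2:1]
  {2,6}:  v_{2} + v_{6} = v_{5}  so sig = [2:1]
  {3,5}:  v_{3} + v_{5} = v_{2}  so sig = [2:1]
  {3,7}:  v_{3} + v_{7} = v_{0}  so sig = [2:1]
  {4,6}:  v_{4} + v_{6} = v_{2}  so sig = [2:1]
  {4,7}:  v_{4} + v_{7} = v_{3}  so sig = [2:1]
  {5,7}:  v_{5} + v_{7} = v_{6}  so sig = [2:1]
  {1,4}:  v_{1} + v_{4} = v_{0} + v_{3}  so sig = [2:1,1]
  {0,4}:  v_{0} + v_{4} = 2·v_{3}  so sig = [2:2]
  {1,3}:  v_{1} + v_{3} = 2·v_{0}  so sig = [2:2]
  {1,6}:  v_{1} + v_{6} = 2·v_{7}  so sig = [2:2]
  {4,5}:  v_{4} + v_{5} = 2·v_{2}  so sig = [2:2]

Hence PRS(X_Σ) =
    [2:]
    [2:]
    [2:]
    [2:1]
    [2:1]
    [2:1]
    [2:1]
    [2:1]
    [2:1]
    [2:1]
    [2:1]
    [2:1]
    [2:1]
    [2:1]
    [2:1]
    [2:1,1]
    [2:2]
    [2:2]
    [2:2]
    [2:2]


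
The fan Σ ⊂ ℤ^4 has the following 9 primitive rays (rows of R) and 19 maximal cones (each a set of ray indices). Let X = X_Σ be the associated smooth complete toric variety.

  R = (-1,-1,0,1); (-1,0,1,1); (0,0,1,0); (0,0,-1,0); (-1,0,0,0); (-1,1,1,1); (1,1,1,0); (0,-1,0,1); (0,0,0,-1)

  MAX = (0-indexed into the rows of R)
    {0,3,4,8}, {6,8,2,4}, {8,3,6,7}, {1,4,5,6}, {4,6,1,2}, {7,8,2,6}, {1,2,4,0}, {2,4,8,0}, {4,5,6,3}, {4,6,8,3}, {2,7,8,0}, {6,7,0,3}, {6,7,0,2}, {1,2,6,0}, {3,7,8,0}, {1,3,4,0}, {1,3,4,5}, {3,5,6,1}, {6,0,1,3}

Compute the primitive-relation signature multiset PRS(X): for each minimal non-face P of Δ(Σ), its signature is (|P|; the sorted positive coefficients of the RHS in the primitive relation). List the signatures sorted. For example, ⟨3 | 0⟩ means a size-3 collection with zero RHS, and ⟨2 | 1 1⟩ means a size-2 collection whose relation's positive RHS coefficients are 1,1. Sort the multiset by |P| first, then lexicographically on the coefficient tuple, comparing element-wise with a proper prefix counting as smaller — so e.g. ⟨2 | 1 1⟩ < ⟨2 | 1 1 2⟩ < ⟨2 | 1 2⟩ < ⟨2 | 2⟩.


11 collections generate NE(X_Σ); each relation:

  P={2,3}:  v_{2} + v_{3} = 0  ⇒ sig = ⟨2 | 0⟩
  P={4,7}:  v_{4} + v_{7} = v_{0}  ⇒ sig = ⟨2 | 1⟩
  P={1,8}:  v_{1} + v_{8} = v_{2} + v_{4}  ⇒ sig = ⟨2 | 1 1⟩
  P={2,5}:  v_{2} + v_{5} = v_{1} + v_{4} + v_{6}  ⇒ sig = ⟨2 | 1 1 1⟩
  P={5,7}:  v_{5} + v_{7} = v_{0} + v_{1} + v_{3} + v_{6}  ⇒ sig = ⟨2 | 1 1 1 1⟩
  P={0,5}:  v_{0} + v_{5} = 2·v_{1} + v_{3}  ⇒ sig = ⟨2 | 1 2⟩
  P={1,7}:  v_{1} + v_{7} = 2·v_{0} + v_{6}  ⇒ sig = ⟨2 | 1 2⟩
  P={5,8}:  v_{5} + v_{8} = 2·v_{4} + v_{6}  ⇒ sig = ⟨2 | 1 2⟩
  P={0,4,6}:  v_{0} + v_{4} + v_{6} = v_{1}  ⇒ sig = ⟨3 | 1⟩
  P={0,6,8}:  v_{0} + v_{6} + v_{8} = v_{2}  ⇒ sig = ⟨3 | 1⟩
  P={1,3,4,6}:  v_{1} + v_{3} + v_{4} + v_{6} = v_{5}  ⇒ sig = ⟨4 | 1⟩

Hence PRS(X_Σ) =
    ⟨2 | 0⟩
    ⟨2 | 1⟩
    ⟨2 | 1 1⟩
    ⟨2 | 1 1 1⟩
    ⟨2 | 1 1 1 1⟩
    ⟨2 | 1 2⟩
    ⟨2 | 1 2⟩
    ⟨2 | 1 2⟩
    ⟨3 | 1⟩
    ⟨3 | 1⟩
    ⟨4 | 1⟩


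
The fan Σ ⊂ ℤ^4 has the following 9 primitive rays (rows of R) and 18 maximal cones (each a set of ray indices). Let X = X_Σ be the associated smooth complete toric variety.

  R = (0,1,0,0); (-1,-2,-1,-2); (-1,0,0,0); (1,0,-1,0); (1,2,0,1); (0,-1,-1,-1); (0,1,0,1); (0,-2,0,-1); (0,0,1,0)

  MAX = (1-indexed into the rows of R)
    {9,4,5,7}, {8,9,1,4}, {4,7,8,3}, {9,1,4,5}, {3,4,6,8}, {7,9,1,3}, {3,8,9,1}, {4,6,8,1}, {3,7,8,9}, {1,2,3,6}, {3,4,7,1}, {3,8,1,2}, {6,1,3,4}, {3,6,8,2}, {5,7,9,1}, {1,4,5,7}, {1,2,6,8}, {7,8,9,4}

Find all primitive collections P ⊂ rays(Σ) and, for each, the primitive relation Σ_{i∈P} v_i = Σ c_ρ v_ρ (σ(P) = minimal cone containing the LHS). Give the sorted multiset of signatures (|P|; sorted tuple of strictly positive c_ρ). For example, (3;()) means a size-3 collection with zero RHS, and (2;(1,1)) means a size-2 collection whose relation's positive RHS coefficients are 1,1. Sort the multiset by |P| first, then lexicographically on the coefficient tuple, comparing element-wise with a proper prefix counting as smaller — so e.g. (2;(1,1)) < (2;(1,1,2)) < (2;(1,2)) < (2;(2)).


14 minimal non-faces of Δ(Σ) (on 9 rays):

  {2,5}:  v_{2} + v_{5} = v_{1} + v_{6} ; sig = (2;(1,1))
  {2,7}:  v_{2} + v_{7} = v_{3} + v_{6} ; sig = (2;(1,1))
  {3,5}:  v_{3} + v_{5} = v_{1} + v_{7} ; sig = (2;(1,1))
  {5,6}:  v_{5} + v_{6} = v_{1} + v_{4} ; sig = (2;(1,1))
  {5,8}:  v_{5} + v_{8} = v_{4} + v_{9} ; sig = (2;(1,1))
  {6,7}:  v_{6} + v_{7} = v_{3} + v_{4} ; sig = (2;(1,1))
  {6,9}:  v_{6} + v_{9} = v_{1} + v_{8} ; sig = (2;(1,1))
  {2,9}:  v_{2} + v_{9} = 2·v_{1} + v_{3} + 2·v_{8} ; sig = (2;(1,2,2))
  {2,4}:  v_{2} + v_{4} = 2·v_{6} ; sig = (2;(2))
  {1,7,8}:  v_{1} + v_{7} + v_{8} = 0 ; sig = (3;())
  {3,4,9}:  v_{3} + v_{4} + v_{9} = 0 ; sig = (3;())
  {1,3,4,8}:  v_{1} + v_{3} + v_{4} + v_{8} = v_{6} ; sig = (4;(1))
  {1,3,6,8}:  v_{1} + v_{3} + v_{6} + v_{8} = v_{2} ; sig = (4;(1))
  {1,4,7,9}:  v_{1} + v_{4} + v_{7} + v_{9} = v_{5} ; sig = (4;(1))

Signatures (|P|; sorted positive RHS coefficients), sorted:
{ (2;(1,1)) ×7,  (2;(1,2,2)),  (2;(2)),  (3;()) ×2,  (4;(1)) ×3 }


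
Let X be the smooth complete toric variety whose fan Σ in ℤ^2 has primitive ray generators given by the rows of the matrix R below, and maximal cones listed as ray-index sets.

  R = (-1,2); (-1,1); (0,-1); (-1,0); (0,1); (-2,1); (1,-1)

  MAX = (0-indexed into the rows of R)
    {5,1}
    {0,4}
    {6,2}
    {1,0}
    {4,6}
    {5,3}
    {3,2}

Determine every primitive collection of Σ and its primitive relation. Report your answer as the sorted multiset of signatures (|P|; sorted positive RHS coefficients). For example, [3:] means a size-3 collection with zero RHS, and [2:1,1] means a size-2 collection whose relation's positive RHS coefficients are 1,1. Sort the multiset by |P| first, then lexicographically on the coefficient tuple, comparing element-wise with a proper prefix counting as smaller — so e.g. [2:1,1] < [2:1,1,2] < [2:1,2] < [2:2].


14 collections generate NE(X_Σ); each relation:

  {1,6}:  v_{1} + v_{6} = 0  ⟹  sig = [2:]
  {2,4}:  v_{2} + v_{4} = 0  ⟹  sig = [2:]
  {0,2}:  v_{0} + v_{2} = v_{1}  ⟹  sig = [2:1]
  {0,6}:  v_{0} + v_{6} = v_{4}  ⟹  sig = [2:1]
  {1,2}:  v_{1} + v_{2} = v_{3}  ⟹  sig = [2:1]
  {1,3}:  v_{1} + v_{3} = v_{5}  ⟹  sig = [2:1]
  {1,4}:  v_{1} + v_{4} = v_{0}  ⟹  sig = [2:1]
  {3,4}:  v_{3} + v_{4} = v_{1}  ⟹  sig = [2:1]
  {3,6}:  v_{3} + v_{6} = v_{2}  ⟹  sig = [2:1]
  {5,6}:  v_{5} + v_{6} = v_{3}  ⟹  sig = [2:1]
  {0,3}:  v_{0} + v_{3} = 2·v_{1}  ⟹  sig = [2:2]
  {2,5}:  v_{2} + v_{5} = 2·v_{3}  ⟹  sig = [2:2]
  {4,5}:  v_{4} + v_{5} = 2·v_{1}  ⟹  sig = [2:2]
  {0,5}:  v_{0} + v_{5} = 3·v_{1}  ⟹  sig = [2:3]

Hence PRS(X_Σ) =
    |P|=2: 14 collections, coeffs (), (), (1), (1), (1), (1), (1), (1), (1), (1), (2), (2), (2), (3)


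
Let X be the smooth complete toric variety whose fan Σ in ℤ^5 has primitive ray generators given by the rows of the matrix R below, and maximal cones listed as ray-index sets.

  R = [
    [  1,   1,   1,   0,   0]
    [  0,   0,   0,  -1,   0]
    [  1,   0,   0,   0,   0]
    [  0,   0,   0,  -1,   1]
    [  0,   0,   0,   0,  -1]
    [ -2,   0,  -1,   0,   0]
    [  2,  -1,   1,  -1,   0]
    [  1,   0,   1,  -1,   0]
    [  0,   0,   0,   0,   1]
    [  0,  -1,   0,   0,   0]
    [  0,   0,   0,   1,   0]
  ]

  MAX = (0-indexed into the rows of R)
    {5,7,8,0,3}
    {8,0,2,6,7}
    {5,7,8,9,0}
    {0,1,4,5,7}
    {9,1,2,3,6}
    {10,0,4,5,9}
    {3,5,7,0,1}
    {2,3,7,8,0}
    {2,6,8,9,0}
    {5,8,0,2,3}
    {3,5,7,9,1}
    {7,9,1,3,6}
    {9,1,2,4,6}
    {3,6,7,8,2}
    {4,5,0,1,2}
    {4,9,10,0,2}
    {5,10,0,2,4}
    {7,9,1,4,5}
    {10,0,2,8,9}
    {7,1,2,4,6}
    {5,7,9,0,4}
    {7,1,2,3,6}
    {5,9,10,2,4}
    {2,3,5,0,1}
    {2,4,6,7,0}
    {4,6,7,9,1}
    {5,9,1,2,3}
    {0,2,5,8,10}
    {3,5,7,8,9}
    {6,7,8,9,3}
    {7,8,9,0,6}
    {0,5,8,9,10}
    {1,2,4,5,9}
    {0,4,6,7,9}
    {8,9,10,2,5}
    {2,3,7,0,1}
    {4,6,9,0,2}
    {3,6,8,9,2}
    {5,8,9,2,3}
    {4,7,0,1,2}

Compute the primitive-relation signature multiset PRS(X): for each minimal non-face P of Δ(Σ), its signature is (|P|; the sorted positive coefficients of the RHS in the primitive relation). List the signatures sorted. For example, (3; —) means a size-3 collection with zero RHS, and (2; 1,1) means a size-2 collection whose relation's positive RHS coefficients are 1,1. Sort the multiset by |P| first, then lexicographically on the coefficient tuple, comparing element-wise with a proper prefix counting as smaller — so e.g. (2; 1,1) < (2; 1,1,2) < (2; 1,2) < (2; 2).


|primitive collections| = 15. Relations:

  {1,10}:  v_{1} + v_{10} = 0 — sig = (2; —)
  {4,8}:  v_{4} + v_{8} = 0 — sig = (2; —)
  {1,8}:  v_{1} + v_{8} = v_{3} — sig = (2; 1)
  {3,4}:  v_{3} + v_{4} = v_{1} — sig = (2; 1)
  {3,10}:  v_{3} + v_{10} = v_{8} — sig = (2; 1)
  {5,6}:  v_{5} + v_{6} = v_{1} + v_{9} — sig = (2; 1,1)
  {7,10}:  v_{7} + v_{10} = v_{0} + v_{9} — sig = (2; 1,1)
  {6,10}:  v_{6} + v_{10} = v_{0} + v_{2} + 2·v_{9} — sig = (2; 1,1,2)
  {0,1,9}:  v_{0} + v_{1} + v_{9} = v_{7} — sig = (3; 1)
  {2,5,7}:  v_{2} + v_{5} + v_{7} = v_{1} — sig = (3; 1)
  {2,7,9}:  v_{2} + v_{7} + v_{9} = v_{6} — sig = (3; 1)
  {0,3,9}:  v_{0} + v_{3} + v_{9} = v_{7} + v_{8} — sig = (3; 1,1)
  {0,3,6}:  v_{0} + v_{3} + v_{6} = v_{2} + 2·v_{7} + v_{8} — sig = (3; 1,1,2)
  {0,1,6}:  v_{0} + v_{1} + v_{6} = v_{2} + 2·v_{7} — sig = (3; 1,2)
  {0,2,5,9}:  v_{0} + v_{2} + v_{5} + v_{9} = 0 — sig = (4; —)

so the primitive-relation signature multiset is
    (2; —)
    (2; —)
    (2; 1)
    (2; 1)
    (2; 1)
    (2; 1,1)
    (2; 1,1)
    (2; 1,1,2)
    (3; 1)
    (3; 1)
    (3; 1)
    (3; 1,1)
    (3; 1,1,2)
    (3; 1,2)
    (4; —)


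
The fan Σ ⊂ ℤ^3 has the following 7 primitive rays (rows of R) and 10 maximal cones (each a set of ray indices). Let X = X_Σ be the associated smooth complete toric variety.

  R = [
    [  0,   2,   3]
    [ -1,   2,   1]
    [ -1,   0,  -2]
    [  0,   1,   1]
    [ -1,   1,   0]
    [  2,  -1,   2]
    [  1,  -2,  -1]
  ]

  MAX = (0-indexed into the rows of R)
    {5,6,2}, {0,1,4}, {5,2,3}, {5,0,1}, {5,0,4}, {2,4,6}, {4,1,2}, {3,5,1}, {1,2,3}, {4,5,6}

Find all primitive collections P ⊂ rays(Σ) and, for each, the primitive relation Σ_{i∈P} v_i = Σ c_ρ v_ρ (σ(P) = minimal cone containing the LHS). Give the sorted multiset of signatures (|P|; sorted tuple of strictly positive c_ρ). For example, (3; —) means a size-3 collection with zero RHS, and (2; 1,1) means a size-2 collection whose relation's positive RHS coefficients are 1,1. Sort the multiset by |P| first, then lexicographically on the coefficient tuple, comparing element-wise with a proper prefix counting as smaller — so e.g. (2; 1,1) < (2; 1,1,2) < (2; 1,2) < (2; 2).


Primitive collections (9):

  P={1,6}:  v_{1} + v_{6} = 0  →  sig = (2; —)
  P={0,2}:  v_{0} + v_{2} = v_{1}  →  sig = (2; 1)
  P={3,4}:  v_{3} + v_{4} = v_{1}  →  sig = (2; 1)
  P={0,6}:  v_{0} + v_{6} = v_{4} + v_{5}  →  sig = (2; 1,1)
  P={3,6}:  v_{3} + v_{6} = v_{2} + v_{5}  →  sig = (2; 1,1)
  P={0,3}:  v_{0} + v_{3} = 2·v_{1} + v_{5}  →  sig = (2; 1,2)
  P={2,4,5}:  v_{2} + v_{4} + v_{5} = 0  →  sig = (3; —)
  P={1,2,5}:  v_{1} + v_{2} + v_{5} = v_{3}  →  sig = (3; 1)
  P={1,4,5}:  v_{1} + v_{4} + v_{5} = v_{0}  →  sig = (3; 1)

Sorted signature multiset PRS(X):
{ (2; —),  (2; 1) ×2,  (2; 1,1) ×2,  (2; 1,2),  (3; —),  (3; 1) ×2 }


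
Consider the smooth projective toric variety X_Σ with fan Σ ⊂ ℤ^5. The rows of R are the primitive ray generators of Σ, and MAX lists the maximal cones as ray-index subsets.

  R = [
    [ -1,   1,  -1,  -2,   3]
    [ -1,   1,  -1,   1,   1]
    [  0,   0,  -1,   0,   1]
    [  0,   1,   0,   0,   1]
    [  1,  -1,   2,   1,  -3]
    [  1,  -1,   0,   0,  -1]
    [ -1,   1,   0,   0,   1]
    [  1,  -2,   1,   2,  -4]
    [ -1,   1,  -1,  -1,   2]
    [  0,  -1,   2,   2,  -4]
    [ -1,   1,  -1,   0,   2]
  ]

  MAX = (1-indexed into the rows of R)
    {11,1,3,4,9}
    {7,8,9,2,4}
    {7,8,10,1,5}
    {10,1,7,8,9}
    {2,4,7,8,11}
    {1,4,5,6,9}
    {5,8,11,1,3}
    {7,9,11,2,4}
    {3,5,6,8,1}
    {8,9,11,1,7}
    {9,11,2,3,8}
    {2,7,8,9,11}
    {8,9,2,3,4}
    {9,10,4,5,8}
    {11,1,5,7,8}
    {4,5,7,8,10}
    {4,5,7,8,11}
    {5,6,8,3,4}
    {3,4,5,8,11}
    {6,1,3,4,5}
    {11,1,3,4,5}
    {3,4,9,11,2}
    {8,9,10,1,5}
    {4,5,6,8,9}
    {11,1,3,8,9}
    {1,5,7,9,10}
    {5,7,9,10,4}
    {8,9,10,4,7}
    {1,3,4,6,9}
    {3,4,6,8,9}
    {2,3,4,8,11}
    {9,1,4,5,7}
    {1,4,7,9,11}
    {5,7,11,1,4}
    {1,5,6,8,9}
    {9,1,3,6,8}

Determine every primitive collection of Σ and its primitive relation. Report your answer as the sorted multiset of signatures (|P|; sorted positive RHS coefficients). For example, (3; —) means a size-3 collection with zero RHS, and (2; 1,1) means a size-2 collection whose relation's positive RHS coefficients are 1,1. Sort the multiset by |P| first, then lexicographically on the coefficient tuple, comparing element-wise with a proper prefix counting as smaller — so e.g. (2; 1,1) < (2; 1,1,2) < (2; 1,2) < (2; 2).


|primitive collections| = 16. Relations:

  {6,7}:  v_{6} + v_{7} = 0  ⟹  sig = (2; —)
  {3,7}:  v_{3} + v_{7} = v_{11}  ⟹  sig = (2; 1)
  {6,11}:  v_{6} + v_{11} = v_{3}  ⟹  sig = (2; 1)
  {1,2}:  v_{1} + v_{2} = v_{9} + v_{11}  ⟹  sig = (2; 1,1)
  {3,10}:  v_{3} + v_{10} = v_{7} + v_{8}  ⟹  sig = (2; 1,1)
  {2,5}:  v_{2} + v_{5} = v_{4} + v_{7} + v_{8}  ⟹  sig = (2; 1,1,1)
  {6,10}:  v_{6} + v_{10} = v_{5} + v_{8} + v_{9}  ⟹  sig = (2; 1,1,1)
  {2,6}:  v_{2} + v_{6} = v_{3} + v_{4} + v_{8} + v_{9}  ⟹  sig = (2; 1,1,1,1)
  {2,10}:  v_{2} + v_{10} = v_{4} + 2·v_{7} + 2·v_{8} + v_{9}  ⟹  sig = (2; 1,1,2,2)
  {10,11}:  v_{10} + v_{11} = 2·v_{7} + v_{8}  ⟹  sig = (2; 1,2)
  {1,4,8}:  v_{1} + v_{4} + v_{8} = 0  ⟹  sig = (3; —)
  {3,5,9}:  v_{3} + v_{5} + v_{9} = 0  ⟹  sig = (3; —)
  {5,9,11}:  v_{5} + v_{9} + v_{11} = v_{7}  ⟹  sig = (3; 1)
  {1,4,10}:  v_{1} + v_{4} + v_{10} = v_{5} + v_{7} + v_{9}  ⟹  sig = (3; 1,1,1)
  {4,8,9,11}:  v_{4} + v_{8} + v_{9} + v_{11} = v_{2}  ⟹  sig = (4; 1)
  {5,7,8,9}:  v_{5} + v_{7} + v_{8} + v_{9} = v_{10}  ⟹  sig = (4; 1)

Signatures (|P|; sorted positive RHS coefficients), sorted:
[(2; —), (2; 1), (2; 1), (2; 1,1), (2; 1,1), (2; 1,1,1), (2; 1,1,1), (2; 1,1,1,1), (2; 1,1,2,2), (2; 1,2), (3; —), (3; —), (3; 1), (3; 1,1,1), (4; 1), (4; 1)]


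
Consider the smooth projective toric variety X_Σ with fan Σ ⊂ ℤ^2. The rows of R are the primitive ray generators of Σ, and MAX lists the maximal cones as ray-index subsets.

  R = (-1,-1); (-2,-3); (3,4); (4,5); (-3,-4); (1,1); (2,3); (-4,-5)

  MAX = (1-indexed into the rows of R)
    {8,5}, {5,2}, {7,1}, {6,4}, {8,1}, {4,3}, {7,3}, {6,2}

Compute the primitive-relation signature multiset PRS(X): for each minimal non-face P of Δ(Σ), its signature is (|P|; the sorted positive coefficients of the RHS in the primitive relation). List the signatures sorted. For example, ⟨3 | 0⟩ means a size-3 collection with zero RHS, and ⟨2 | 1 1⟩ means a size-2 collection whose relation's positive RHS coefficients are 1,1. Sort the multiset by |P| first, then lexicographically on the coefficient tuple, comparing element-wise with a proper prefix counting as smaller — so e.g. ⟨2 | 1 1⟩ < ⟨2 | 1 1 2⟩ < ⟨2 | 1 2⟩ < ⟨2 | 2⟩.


20 collections generate NE(X_Σ); each relation:

  • {1,6}:  v_{1} + v_{6} = 0  so sig = ⟨2 | 0⟩
  • {2,7}:  v_{2} + v_{7} = 0  so sig = ⟨2 | 0⟩
  • {3,5}:  v_{3} + v_{5} = 0  so sig = ⟨2 | 0⟩
  • {4,8}:  v_{4} + v_{8} = 0  so sig = ⟨2 | 0⟩
  • {1,2}:  v_{1} + v_{2} = v_{5}  so sig = ⟨2 | 1⟩
  • {1,3}:  v_{1} + v_{3} = v_{7}  so sig = ⟨2 | 1⟩
  • {1,4}:  v_{1} + v_{4} = v_{3}  so sig = ⟨2 | 1⟩
  • {1,5}:  v_{1} + v_{5} = v_{8}  so sig = ⟨2 | 1⟩
  • {2,3}:  v_{2} + v_{3} = v_{6}  so sig = ⟨2 | 1⟩
  • {3,6}:  v_{3} + v_{6} = v_{4}  so sig = ⟨2 | 1⟩
  • {3,8}:  v_{3} + v_{8} = v_{1}  so sig = ⟨2 | 1⟩
  • {4,5}:  v_{4} + v_{5} = v_{6}  so sig = ⟨2 | 1⟩
  • {5,6}:  v_{5} + v_{6} = v_{2}  so sig = ⟨2 | 1⟩
  • {5,7}:  v_{5} + v_{7} = v_{1}  so sig = ⟨2 | 1⟩
  • {6,7}:  v_{6} + v_{7} = v_{3}  so sig = ⟨2 | 1⟩
  • {6,8}:  v_{6} + v_{8} = v_{5}  so sig = ⟨2 | 1⟩
  • {2,4}:  v_{2} + v_{4} = 2·v_{6}  so sig = ⟨2 | 2⟩
  • {2,8}:  v_{2} + v_{8} = 2·v_{5}  so sig = ⟨2 | 2⟩
  • {4,7}:  v_{4} + v_{7} = 2·v_{3}  so sig = ⟨2 | 2⟩
  • {7,8}:  v_{7} + v_{8} = 2·v_{1}  so sig = ⟨2 | 2⟩

Sorted signature multiset PRS(X):
[⟨2 | 0⟩, ⟨2 | 0⟩, ⟨2 | 0⟩, ⟨2 | 0⟩, ⟨2 | 1⟩, ⟨2 | 1⟩, ⟨2 | 1⟩, ⟨2 | 1⟩, ⟨2 | 1⟩, ⟨2 | 1⟩, ⟨2 | 1⟩, ⟨2 | 1⟩, ⟨2 | 1⟩, ⟨2 | 1⟩, ⟨2 | 1⟩, ⟨2 | 1⟩, ⟨2 | 2⟩, ⟨2 | 2⟩, ⟨2 | 2⟩, ⟨2 | 2⟩]
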